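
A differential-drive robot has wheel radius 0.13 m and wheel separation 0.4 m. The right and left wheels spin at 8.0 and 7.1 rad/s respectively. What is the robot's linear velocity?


vR = r*wR = 0.13*8.0 = 1.04 m/s
vL = r*wL = 0.13*7.1 = 0.923 m/s
v = (vR+vL)/2 = 0.9815 m/s
omega = (vR-vL)/L = 0.2925 rad/s
linear velocity = 0.9815 m/s


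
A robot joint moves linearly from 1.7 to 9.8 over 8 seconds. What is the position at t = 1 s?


s = t/T = 1/8 = 0.125
p(t) = p0 + (pf-p0)*s
= 1.7 + (9.8 - 1.7) * 0.125
= 2.7125


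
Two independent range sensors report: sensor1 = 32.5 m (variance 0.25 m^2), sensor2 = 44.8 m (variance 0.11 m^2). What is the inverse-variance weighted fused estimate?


w1 = (1/var1) / (1/var1 + 1/var2)
   = 4.0 / (4.0 + 9.0909) = 0.3056
w2 = 1 - w1 = 0.6944
fused = w1*s1 + w2*s2 = 9.9306 + 31.1111
= 41.0417 m


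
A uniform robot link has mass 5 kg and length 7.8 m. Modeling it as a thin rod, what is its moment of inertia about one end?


I = (1/3) * m * L^2
= (1/3) * 5 * 7.8^2
= 0.333333 * 5 * 60.84
= 101.4 kg*m^2


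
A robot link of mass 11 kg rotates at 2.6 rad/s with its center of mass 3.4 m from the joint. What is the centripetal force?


F = m * omega^2 * r
= 11 * 2.6^2 * 3.4
= 11 * 6.76 * 3.4
= 252.824 N


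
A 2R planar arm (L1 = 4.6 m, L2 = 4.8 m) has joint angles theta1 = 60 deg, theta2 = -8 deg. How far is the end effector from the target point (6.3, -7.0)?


End effector via forward kinematics:
x = L1*cos(t1) + L2*cos(t1+t2) = 5.2552
y = L1*sin(t1) + L2*sin(t1+t2) = 7.7662
Distance to target:
d = sqrt((6.3 - 5.2552)^2 + (-7.0 - 7.7662)^2)
= sqrt(1.0917 + 218.0397)
= 14.8031 m


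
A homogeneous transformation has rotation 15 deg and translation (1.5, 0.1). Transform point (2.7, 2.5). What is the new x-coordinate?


x' = cos(theta)*px - sin(theta)*py + tx
= 0.9659*2.7 - 0.2588*2.5 + 1.5
= 3.461


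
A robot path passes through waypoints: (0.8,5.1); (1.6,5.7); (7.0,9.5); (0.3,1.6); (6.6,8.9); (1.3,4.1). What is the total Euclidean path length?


Segment lengths:
  seg1 = sqrt((0.8)^2 + (0.6)^2) = 1.0
  seg2 = sqrt((5.4)^2 + (3.8)^2) = 6.603
  seg3 = sqrt((-6.7)^2 + (-7.9)^2) = 10.3586
  seg4 = sqrt((6.3)^2 + (7.3)^2) = 9.6426
  seg5 = sqrt((-5.3)^2 + (-4.8)^2) = 7.1505
Total = 34.7547


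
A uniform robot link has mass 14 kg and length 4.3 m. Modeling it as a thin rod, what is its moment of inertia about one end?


I = (1/3) * m * L^2
= (1/3) * 14 * 4.3^2
= 0.333333 * 14 * 18.49
= 86.2867 kg*m^2


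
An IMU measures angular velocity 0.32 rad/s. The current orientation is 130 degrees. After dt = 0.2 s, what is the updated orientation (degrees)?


delta_theta = w * dt = 0.32 * 0.2 = 0.064 rad
= 3.6669 deg
theta_new = 130 + 3.6669 = 133.6669 deg


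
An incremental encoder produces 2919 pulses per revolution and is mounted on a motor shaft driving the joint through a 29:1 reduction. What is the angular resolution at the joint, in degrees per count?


counts per rev = 2919
effective counts at joint = 2919 * 29 = 84651
resolution = 360 / 84651
= 0.0043 deg/count


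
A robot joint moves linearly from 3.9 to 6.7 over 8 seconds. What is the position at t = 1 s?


s = t/T = 1/8 = 0.125
p(t) = p0 + (pf-p0)*s
= 3.9 + (6.7 - 3.9) * 0.125
= 4.25


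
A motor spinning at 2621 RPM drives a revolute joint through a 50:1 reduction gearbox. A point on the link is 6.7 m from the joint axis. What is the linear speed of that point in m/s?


omega_motor = 2621 * 2*pi/60 = 274.4705 rad/s
omega_joint = omega_motor / 50 = 5.4894 rad/s
v = omega_joint * r = 5.4894 * 6.7
= 36.779 m/s


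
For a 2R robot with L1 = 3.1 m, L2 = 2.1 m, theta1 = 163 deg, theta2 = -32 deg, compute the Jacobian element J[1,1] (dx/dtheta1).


J[1,1] = -L1*sin(t1) - L2*sin(t1+t2)
= -3.1*sin(163) - 2.1*sin(131)
= -2.4912


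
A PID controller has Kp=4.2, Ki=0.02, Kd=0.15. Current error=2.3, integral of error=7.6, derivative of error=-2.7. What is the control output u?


u = Kp*e + Ki*int(e) + Kd*de/dt
= 4.2*2.3 + 0.02*7.6 + 0.15*(-2.7)
= 9.66 + 0.152 + -0.405
= 9.407


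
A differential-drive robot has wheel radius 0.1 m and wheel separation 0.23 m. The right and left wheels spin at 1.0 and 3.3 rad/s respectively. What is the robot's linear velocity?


vR = r*wR = 0.1*1.0 = 0.1 m/s
vL = r*wL = 0.1*3.3 = 0.33 m/s
v = (vR+vL)/2 = 0.215 m/s
omega = (vR-vL)/L = -1.0 rad/s
linear velocity = 0.215 m/s


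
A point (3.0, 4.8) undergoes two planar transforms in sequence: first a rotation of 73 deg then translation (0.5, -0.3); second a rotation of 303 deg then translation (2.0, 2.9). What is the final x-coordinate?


After transform 1:
x1 = cos(73)*3.0 - sin(73)*4.8 + 0.5 = -3.2131
y1 = sin(73)*3.0 + cos(73)*4.8 + -0.3 = 3.9723
After transform 2:
x2 = cos(303)*-3.2131 - sin(303)*3.9723 + 2.0
= 3.5814


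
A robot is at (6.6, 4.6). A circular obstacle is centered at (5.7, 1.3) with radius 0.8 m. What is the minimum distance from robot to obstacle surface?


center_dist = sqrt((6.6-5.7)^2 + (4.6-1.3)^2)
= sqrt(0.81 + 10.89)
= 3.4205
min_dist = center_dist - radius = 3.4205 - 0.8 = 2.6205 m


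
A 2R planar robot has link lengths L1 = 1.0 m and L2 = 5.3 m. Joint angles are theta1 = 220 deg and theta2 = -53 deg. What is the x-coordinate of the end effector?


Convert angles to radians: theta1 = 3.8397, theta2 = -0.925
x = L1*cos(theta1) + L2*cos(theta1+theta2)
x = -0.766 + -5.1642
x = -5.9302


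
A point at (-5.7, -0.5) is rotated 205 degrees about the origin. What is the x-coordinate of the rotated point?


x' = x*cos(theta) - y*sin(theta)
cos(205 deg) = -0.9063, sin(205 deg) = -0.4226
x' = -5.7 * -0.9063 - -0.5 * -0.4226
= 5.166 - 0.2113
= 4.9546


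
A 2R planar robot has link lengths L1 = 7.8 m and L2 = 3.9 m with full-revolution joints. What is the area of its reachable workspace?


r_max = L1 + L2 = 11.7 m
r_min = |L1 - L2| = 3.9 m
Area = pi*(r_max^2 - r_min^2)
= pi*(136.89 - 15.21)
= pi * 121.68
= 382.269 m^2


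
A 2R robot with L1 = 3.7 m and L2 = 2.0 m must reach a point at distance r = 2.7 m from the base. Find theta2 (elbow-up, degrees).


cos(theta2) = (r^2 - L1^2 - L2^2) / (2*L1*L2)
cos(theta2) = (7.29 - 13.69 - 4.0) / 14.8
cos(theta2) = -0.702703
theta2 = 134.6442 degrees


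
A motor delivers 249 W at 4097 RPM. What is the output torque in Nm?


omega = 4097 * 2*pi/60 = 429.0368 rad/s
tau = P / omega = 249 / 429.0368
= 0.5804 Nm


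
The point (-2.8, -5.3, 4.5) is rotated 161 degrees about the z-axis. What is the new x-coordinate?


Rotation about z-axis: x' = x*cos(theta) - y*sin(theta)
= -2.8 * -0.9455 - -5.3 * 0.3256
= 4.373


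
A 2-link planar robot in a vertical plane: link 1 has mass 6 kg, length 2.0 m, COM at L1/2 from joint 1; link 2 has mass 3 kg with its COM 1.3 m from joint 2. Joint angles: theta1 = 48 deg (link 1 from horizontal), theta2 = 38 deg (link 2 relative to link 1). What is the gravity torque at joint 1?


Horizontal distance from joint 1 to link-1 COM:
  x_c1 = (L1/2)*cos(t1) = 1.0 * 0.6691 = 0.6691 m
Horizontal distance from joint 1 to link-2 COM:
  x_c2 = L1*cos(t1) + Lc2*cos(t1+t2)
       = 2.0*0.6691 + 1.3*0.0698 = 1.4289 m
tau1 = m1*g*x_c1 + m2*g*x_c2
     = 6*9.81*0.6691 + 3*9.81*1.4289
     = 39.385 + 42.0538
     = 81.4389 Nm


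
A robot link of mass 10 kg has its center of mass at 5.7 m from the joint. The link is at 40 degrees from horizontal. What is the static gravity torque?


tau = m*g*L*cos(angle)
= 10 * 9.81 * 5.7 * cos(40 deg)
= 10 * 9.81 * 5.7 * 0.766
= 428.3491 Nm


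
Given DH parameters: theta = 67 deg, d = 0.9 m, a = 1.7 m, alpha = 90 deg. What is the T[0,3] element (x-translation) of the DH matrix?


T[0,3] = a * cos(theta)
= 1.7 * cos(67 deg)
= 1.7 * 0.3907
= 0.6642


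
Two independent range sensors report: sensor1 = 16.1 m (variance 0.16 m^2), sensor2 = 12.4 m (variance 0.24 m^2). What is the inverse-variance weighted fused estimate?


w1 = (1/var1) / (1/var1 + 1/var2)
   = 6.25 / (6.25 + 4.1667) = 0.6
w2 = 1 - w1 = 0.4
fused = w1*s1 + w2*s2 = 9.66 + 4.96
= 14.62 m


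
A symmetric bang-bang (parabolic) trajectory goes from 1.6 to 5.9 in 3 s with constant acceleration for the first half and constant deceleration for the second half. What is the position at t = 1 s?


Symmetric rest-to-rest: each phase covers (pf-p0)/2 in time T/2. 0.5*a*(T/2)^2 = (pf-p0)/2 => a = 4*(pf-p0)/T^2
a = 4*(5.9-1.6)/3^2 = 1.9111
t = 1 is in the acceleration phase (t <= T/2).
p = p0 + 0.5*a*t^2 = 1.6 + 0.5*1.9111*1^2
= 2.5556


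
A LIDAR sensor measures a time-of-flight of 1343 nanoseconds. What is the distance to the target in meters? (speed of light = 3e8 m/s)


tof = 1343 ns = 1.343e-06 s
dist = c * tof / 2
= 3e8 * 1.343e-06 / 2
= 201.45 m


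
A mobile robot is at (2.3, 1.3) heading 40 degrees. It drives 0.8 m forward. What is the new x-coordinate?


x_new = x0 + d*cos(theta)
= 2.3 + 0.8*cos(40)
= 2.3 + 0.6128
= 2.9128


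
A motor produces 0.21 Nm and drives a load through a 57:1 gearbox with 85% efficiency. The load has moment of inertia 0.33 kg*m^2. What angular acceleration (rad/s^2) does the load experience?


tau_out = tau_motor * N * eta
= 0.21 * 57 * 0.85 = 10.1745 Nm
alpha = tau_out / I = 10.1745 / 0.33
= 30.8318 rad/s^2


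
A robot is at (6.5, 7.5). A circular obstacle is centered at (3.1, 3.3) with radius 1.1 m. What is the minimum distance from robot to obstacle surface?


center_dist = sqrt((6.5-3.1)^2 + (7.5-3.3)^2)
= sqrt(11.56 + 17.64)
= 5.4037
min_dist = center_dist - radius = 5.4037 - 1.1 = 4.3037 m


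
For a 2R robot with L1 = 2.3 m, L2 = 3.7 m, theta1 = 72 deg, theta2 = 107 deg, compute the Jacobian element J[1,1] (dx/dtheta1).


J[1,1] = -L1*sin(t1) - L2*sin(t1+t2)
= -2.3*sin(72) - 3.7*sin(179)
= -2.252


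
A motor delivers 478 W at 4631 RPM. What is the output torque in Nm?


omega = 4631 * 2*pi/60 = 484.9572 rad/s
tau = P / omega = 478 / 484.9572
= 0.9857 Nm


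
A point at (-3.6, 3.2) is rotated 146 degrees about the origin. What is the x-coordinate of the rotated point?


x' = x*cos(theta) - y*sin(theta)
cos(146 deg) = -0.829, sin(146 deg) = 0.5592
x' = -3.6 * -0.829 - 3.2 * 0.5592
= 2.9845 - 1.7894
= 1.1951


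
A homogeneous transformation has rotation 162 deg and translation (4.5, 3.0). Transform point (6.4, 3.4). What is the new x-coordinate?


x' = cos(theta)*px - sin(theta)*py + tx
= -0.9511*6.4 - 0.309*3.4 + 4.5
= -2.6374


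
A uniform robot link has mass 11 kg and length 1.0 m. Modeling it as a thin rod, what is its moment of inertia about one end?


I = (1/3) * m * L^2
= (1/3) * 11 * 1.0^2
= 0.333333 * 11 * 1.0
= 3.6667 kg*m^2


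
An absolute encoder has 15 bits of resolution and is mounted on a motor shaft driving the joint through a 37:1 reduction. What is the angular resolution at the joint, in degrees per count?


counts = 2^15 = 32768
effective counts at joint = 32768 * 37 = 1212416
resolution = 360 / 1212416
= 2.9693e-04 deg/count


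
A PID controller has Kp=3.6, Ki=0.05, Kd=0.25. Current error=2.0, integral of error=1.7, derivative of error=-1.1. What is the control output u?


u = Kp*e + Ki*int(e) + Kd*de/dt
= 3.6*2.0 + 0.05*1.7 + 0.25*(-1.1)
= 7.2 + 0.085 + -0.275
= 7.01


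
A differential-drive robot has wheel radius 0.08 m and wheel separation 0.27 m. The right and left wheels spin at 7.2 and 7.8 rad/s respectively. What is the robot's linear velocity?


vR = r*wR = 0.08*7.2 = 0.576 m/s
vL = r*wL = 0.08*7.8 = 0.624 m/s
v = (vR+vL)/2 = 0.6 m/s
omega = (vR-vL)/L = -0.1778 rad/s
linear velocity = 0.6 m/s


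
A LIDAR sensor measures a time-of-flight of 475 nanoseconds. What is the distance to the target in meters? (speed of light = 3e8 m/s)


tof = 475 ns = 4.75e-07 s
dist = c * tof / 2
= 3e8 * 4.75e-07 / 2
= 71.25 m


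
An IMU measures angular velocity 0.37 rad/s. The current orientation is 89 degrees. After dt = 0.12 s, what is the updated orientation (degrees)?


delta_theta = w * dt = 0.37 * 0.12 = 0.0444 rad
= 2.5439 deg
theta_new = 89 + 2.5439 = 91.5439 deg


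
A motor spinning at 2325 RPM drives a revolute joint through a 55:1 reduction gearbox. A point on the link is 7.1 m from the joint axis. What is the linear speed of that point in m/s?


omega_motor = 2325 * 2*pi/60 = 243.4734 rad/s
omega_joint = omega_motor / 55 = 4.4268 rad/s
v = omega_joint * r = 4.4268 * 7.1
= 31.4302 m/s


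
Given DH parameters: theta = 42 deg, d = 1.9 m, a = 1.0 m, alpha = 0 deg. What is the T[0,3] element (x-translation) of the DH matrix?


T[0,3] = a * cos(theta)
= 1.0 * cos(42 deg)
= 1.0 * 0.7431
= 0.7431


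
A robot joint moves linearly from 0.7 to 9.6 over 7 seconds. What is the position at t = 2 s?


s = t/T = 2/7 = 0.2857
p(t) = p0 + (pf-p0)*s
= 0.7 + (9.6 - 0.7) * 0.2857
= 3.2429


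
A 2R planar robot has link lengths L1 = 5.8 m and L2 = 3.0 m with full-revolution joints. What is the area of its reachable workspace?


r_max = L1 + L2 = 8.8 m
r_min = |L1 - L2| = 2.8 m
Area = pi*(r_max^2 - r_min^2)
= pi*(77.44 - 7.84)
= pi * 69.6
= 218.6548 m^2


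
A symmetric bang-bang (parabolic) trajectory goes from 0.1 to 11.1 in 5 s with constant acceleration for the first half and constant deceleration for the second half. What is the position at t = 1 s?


Symmetric rest-to-rest: each phase covers (pf-p0)/2 in time T/2. 0.5*a*(T/2)^2 = (pf-p0)/2 => a = 4*(pf-p0)/T^2
a = 4*(11.1-0.1)/5^2 = 1.76
t = 1 is in the acceleration phase (t <= T/2).
p = p0 + 0.5*a*t^2 = 0.1 + 0.5*1.76*1^2
= 0.98


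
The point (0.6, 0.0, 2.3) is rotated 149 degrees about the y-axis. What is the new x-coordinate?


Rotation about y-axis: x' = x*cos(theta) + z*sin(theta)
= 0.6 * -0.8572 + 2.3 * 0.515
= 0.6703


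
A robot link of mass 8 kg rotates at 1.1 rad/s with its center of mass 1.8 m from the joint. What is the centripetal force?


F = m * omega^2 * r
= 8 * 1.1^2 * 1.8
= 8 * 1.21 * 1.8
= 17.424 N


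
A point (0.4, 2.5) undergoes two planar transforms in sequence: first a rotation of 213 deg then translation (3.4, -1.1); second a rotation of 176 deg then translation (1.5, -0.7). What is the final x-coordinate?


After transform 1:
x1 = cos(213)*0.4 - sin(213)*2.5 + 3.4 = 4.4261
y1 = sin(213)*0.4 + cos(213)*2.5 + -1.1 = -3.4145
After transform 2:
x2 = cos(176)*4.4261 - sin(176)*-3.4145 + 1.5
= -2.6772


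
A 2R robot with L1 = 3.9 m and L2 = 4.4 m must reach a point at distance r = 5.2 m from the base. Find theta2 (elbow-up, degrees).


cos(theta2) = (r^2 - L1^2 - L2^2) / (2*L1*L2)
cos(theta2) = (27.04 - 15.21 - 19.36) / 34.32
cos(theta2) = -0.219406
theta2 = 102.6741 degrees


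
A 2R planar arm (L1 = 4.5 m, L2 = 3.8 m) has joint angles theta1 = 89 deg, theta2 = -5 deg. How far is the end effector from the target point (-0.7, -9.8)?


End effector via forward kinematics:
x = L1*cos(t1) + L2*cos(t1+t2) = 0.4757
y = L1*sin(t1) + L2*sin(t1+t2) = 8.2785
Distance to target:
d = sqrt((-0.7 - 0.4757)^2 + (-9.8 - 8.2785)^2)
= sqrt(1.3824 + 326.8321)
= 18.1167 m


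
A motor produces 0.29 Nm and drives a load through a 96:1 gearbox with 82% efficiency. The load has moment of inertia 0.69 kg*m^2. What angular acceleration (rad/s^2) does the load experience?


tau_out = tau_motor * N * eta
= 0.29 * 96 * 0.82 = 22.8288 Nm
alpha = tau_out / I = 22.8288 / 0.69
= 33.0852 rad/s^2


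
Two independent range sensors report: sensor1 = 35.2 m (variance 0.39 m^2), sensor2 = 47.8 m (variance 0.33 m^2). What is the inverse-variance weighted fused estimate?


w1 = (1/var1) / (1/var1 + 1/var2)
   = 2.5641 / (2.5641 + 3.0303) = 0.4583
w2 = 1 - w1 = 0.5417
fused = w1*s1 + w2*s2 = 16.1333 + 25.8917
= 42.025 m


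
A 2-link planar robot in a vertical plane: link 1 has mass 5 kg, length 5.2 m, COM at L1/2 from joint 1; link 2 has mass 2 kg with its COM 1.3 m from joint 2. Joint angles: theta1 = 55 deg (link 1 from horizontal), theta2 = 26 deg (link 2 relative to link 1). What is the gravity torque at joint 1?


Horizontal distance from joint 1 to link-1 COM:
  x_c1 = (L1/2)*cos(t1) = 2.6 * 0.5736 = 1.4913 m
Horizontal distance from joint 1 to link-2 COM:
  x_c2 = L1*cos(t1) + Lc2*cos(t1+t2)
       = 5.2*0.5736 + 1.3*0.1564 = 3.186 m
tau1 = m1*g*x_c1 + m2*g*x_c2
     = 5*9.81*1.4913 + 2*9.81*3.186
     = 73.1482 + 62.5086
     = 135.6568 Nm


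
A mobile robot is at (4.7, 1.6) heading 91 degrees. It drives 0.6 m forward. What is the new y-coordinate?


y_new = y0 + d*sin(theta)
= 1.6 + 0.6*sin(91)
= 1.6 + 0.5999
= 2.1999


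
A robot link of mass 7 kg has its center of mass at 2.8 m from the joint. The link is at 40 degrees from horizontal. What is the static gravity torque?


tau = m*g*L*cos(angle)
= 7 * 9.81 * 2.8 * cos(40 deg)
= 7 * 9.81 * 2.8 * 0.766
= 147.292 Nm


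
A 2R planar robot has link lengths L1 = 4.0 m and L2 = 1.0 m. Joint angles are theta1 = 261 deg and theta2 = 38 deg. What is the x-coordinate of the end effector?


Convert angles to radians: theta1 = 4.5553, theta2 = 0.6632
x = L1*cos(theta1) + L2*cos(theta1+theta2)
x = -0.6257 + 0.4848
x = -0.1409


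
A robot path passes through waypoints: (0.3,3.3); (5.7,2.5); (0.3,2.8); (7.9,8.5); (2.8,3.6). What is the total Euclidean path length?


Segment lengths:
  seg1 = sqrt((5.4)^2 + (-0.8)^2) = 5.4589
  seg2 = sqrt((-5.4)^2 + (0.3)^2) = 5.4083
  seg3 = sqrt((7.6)^2 + (5.7)^2) = 9.5
  seg4 = sqrt((-5.1)^2 + (-4.9)^2) = 7.0725
Total = 27.4397


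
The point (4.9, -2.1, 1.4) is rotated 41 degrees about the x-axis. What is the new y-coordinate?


Rotation about x-axis: y' = y*cos(theta) - z*sin(theta)
= -2.1 * 0.7547 - 1.4 * 0.6561
= -2.5034


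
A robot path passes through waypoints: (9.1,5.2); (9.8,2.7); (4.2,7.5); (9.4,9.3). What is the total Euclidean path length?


Segment lengths:
  seg1 = sqrt((0.7)^2 + (-2.5)^2) = 2.5962
  seg2 = sqrt((-5.6)^2 + (4.8)^2) = 7.3756
  seg3 = sqrt((5.2)^2 + (1.8)^2) = 5.5027
Total = 15.4745


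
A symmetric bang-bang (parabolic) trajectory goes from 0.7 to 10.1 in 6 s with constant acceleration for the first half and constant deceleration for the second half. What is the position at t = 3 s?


Symmetric rest-to-rest: each phase covers (pf-p0)/2 in time T/2. 0.5*a*(T/2)^2 = (pf-p0)/2 => a = 4*(pf-p0)/T^2
a = 4*(10.1-0.7)/6^2 = 1.0444
t = 3 is in the acceleration phase (t <= T/2).
p = p0 + 0.5*a*t^2 = 0.7 + 0.5*1.0444*3^2
= 5.4


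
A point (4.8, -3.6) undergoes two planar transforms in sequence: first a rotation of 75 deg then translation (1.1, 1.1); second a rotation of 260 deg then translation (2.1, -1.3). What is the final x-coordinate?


After transform 1:
x1 = cos(75)*4.8 - sin(75)*-3.6 + 1.1 = 5.8197
y1 = sin(75)*4.8 + cos(75)*-3.6 + 1.1 = 4.8047
After transform 2:
x2 = cos(260)*5.8197 - sin(260)*4.8047 + 2.1
= 5.8211


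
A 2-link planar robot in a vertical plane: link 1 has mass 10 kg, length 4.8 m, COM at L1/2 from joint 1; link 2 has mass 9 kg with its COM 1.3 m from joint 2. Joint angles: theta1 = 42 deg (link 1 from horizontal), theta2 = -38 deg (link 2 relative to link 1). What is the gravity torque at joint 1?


Horizontal distance from joint 1 to link-1 COM:
  x_c1 = (L1/2)*cos(t1) = 2.4 * 0.7431 = 1.7835 m
Horizontal distance from joint 1 to link-2 COM:
  x_c2 = L1*cos(t1) + Lc2*cos(t1+t2)
       = 4.8*0.7431 + 1.3*0.9976 = 4.8639 m
tau1 = m1*g*x_c1 + m2*g*x_c2
     = 10*9.81*1.7835 + 9*9.81*4.8639
     = 174.966 + 429.4362
     = 604.4023 Nm


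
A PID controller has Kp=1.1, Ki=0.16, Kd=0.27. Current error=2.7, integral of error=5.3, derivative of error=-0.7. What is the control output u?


u = Kp*e + Ki*int(e) + Kd*de/dt
= 1.1*2.7 + 0.16*5.3 + 0.27*(-0.7)
= 2.97 + 0.848 + -0.189
= 3.629


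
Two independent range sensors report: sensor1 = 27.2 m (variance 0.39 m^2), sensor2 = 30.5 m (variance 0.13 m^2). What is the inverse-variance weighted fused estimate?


w1 = (1/var1) / (1/var1 + 1/var2)
   = 2.5641 / (2.5641 + 7.6923) = 0.25
w2 = 1 - w1 = 0.75
fused = w1*s1 + w2*s2 = 6.8 + 22.875
= 29.675 m


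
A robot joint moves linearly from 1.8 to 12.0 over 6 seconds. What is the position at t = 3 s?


s = t/T = 3/6 = 0.5
p(t) = p0 + (pf-p0)*s
= 1.8 + (12.0 - 1.8) * 0.5
= 6.9


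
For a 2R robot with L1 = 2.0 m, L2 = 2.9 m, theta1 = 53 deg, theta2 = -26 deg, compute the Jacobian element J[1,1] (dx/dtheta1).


J[1,1] = -L1*sin(t1) - L2*sin(t1+t2)
= -2.0*sin(53) - 2.9*sin(27)
= -2.9138


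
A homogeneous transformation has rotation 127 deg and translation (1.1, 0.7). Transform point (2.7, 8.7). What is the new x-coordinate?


x' = cos(theta)*px - sin(theta)*py + tx
= -0.6018*2.7 - 0.7986*8.7 + 1.1
= -7.473


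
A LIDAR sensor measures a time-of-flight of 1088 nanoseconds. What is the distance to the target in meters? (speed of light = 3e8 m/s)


tof = 1088 ns = 1.088e-06 s
dist = c * tof / 2
= 3e8 * 1.088e-06 / 2
= 163.2 m


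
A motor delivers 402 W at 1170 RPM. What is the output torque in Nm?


omega = 1170 * 2*pi/60 = 122.5221 rad/s
tau = P / omega = 402 / 122.5221
= 3.281 Nm


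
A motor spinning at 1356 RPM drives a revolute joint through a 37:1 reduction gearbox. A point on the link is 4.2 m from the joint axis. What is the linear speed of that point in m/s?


omega_motor = 1356 * 2*pi/60 = 142.0 rad/s
omega_joint = omega_motor / 37 = 3.8378 rad/s
v = omega_joint * r = 3.8378 * 4.2
= 16.1189 m/s


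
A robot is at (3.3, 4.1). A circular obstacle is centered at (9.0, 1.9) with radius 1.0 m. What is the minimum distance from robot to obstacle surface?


center_dist = sqrt((3.3-9.0)^2 + (4.1-1.9)^2)
= sqrt(32.49 + 4.84)
= 6.1098
min_dist = center_dist - radius = 6.1098 - 1.0 = 5.1098 m


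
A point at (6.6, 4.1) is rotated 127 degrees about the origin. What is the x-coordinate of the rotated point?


x' = x*cos(theta) - y*sin(theta)
cos(127 deg) = -0.6018, sin(127 deg) = 0.7986
x' = 6.6 * -0.6018 - 4.1 * 0.7986
= -3.972 - 3.2744
= -7.2464


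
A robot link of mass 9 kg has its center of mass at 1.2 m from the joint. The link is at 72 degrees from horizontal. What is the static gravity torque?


tau = m*g*L*cos(angle)
= 9 * 9.81 * 1.2 * cos(72 deg)
= 9 * 9.81 * 1.2 * 0.309
= 32.7397 Nm


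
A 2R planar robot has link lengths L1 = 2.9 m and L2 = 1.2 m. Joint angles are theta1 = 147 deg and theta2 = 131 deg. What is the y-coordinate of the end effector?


Convert angles to radians: theta1 = 2.5656, theta2 = 2.2864
y = L1*sin(theta1) + L2*sin(theta1+theta2)
y = 1.5795 + -1.1883
y = 0.3911


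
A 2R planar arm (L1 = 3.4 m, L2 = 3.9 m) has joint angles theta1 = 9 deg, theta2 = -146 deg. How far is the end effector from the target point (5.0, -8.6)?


End effector via forward kinematics:
x = L1*cos(t1) + L2*cos(t1+t2) = 0.5059
y = L1*sin(t1) + L2*sin(t1+t2) = -2.1279
Distance to target:
d = sqrt((5.0 - 0.5059)^2 + (-8.6 - -2.1279)^2)
= sqrt(20.1973 + 41.8879)
= 7.8794 m


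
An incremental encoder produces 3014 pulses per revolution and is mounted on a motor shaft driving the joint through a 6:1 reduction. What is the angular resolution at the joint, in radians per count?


counts per rev = 3014
effective counts at joint = 3014 * 6 = 18084
resolution = 2*pi / 18084
= 3.4744e-04 rad/count


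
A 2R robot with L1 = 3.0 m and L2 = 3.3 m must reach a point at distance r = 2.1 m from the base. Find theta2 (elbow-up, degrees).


cos(theta2) = (r^2 - L1^2 - L2^2) / (2*L1*L2)
cos(theta2) = (4.41 - 9.0 - 10.89) / 19.8
cos(theta2) = -0.781818
theta2 = 141.4273 degrees


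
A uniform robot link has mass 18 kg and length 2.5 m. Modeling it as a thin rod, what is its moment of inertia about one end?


I = (1/3) * m * L^2
= (1/3) * 18 * 2.5^2
= 0.333333 * 18 * 6.25
= 37.5 kg*m^2


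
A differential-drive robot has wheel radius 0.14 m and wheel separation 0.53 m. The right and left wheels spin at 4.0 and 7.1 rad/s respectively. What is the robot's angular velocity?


vR = r*wR = 0.14*4.0 = 0.56 m/s
vL = r*wL = 0.14*7.1 = 0.994 m/s
v = (vR+vL)/2 = 0.777 m/s
omega = (vR-vL)/L = -0.8189 rad/s
angular velocity = -0.8189 rad/s


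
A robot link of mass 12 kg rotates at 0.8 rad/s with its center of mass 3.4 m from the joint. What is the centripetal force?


F = m * omega^2 * r
= 12 * 0.8^2 * 3.4
= 12 * 0.64 * 3.4
= 26.112 N


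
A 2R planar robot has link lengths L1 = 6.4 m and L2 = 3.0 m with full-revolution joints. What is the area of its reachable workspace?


r_max = L1 + L2 = 9.4 m
r_min = |L1 - L2| = 3.4 m
Area = pi*(r_max^2 - r_min^2)
= pi*(88.36 - 11.56)
= pi * 76.8
= 241.2743 m^2


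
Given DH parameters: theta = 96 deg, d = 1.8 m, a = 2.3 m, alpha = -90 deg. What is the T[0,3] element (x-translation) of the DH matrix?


T[0,3] = a * cos(theta)
= 2.3 * cos(96 deg)
= 2.3 * -0.1045
= -0.2404


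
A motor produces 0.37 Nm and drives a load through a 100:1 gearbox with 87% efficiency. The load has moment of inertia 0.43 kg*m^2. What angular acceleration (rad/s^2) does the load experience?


tau_out = tau_motor * N * eta
= 0.37 * 100 * 0.87 = 32.19 Nm
alpha = tau_out / I = 32.19 / 0.43
= 74.8605 rad/s^2


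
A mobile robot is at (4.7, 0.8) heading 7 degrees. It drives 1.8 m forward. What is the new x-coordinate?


x_new = x0 + d*cos(theta)
= 4.7 + 1.8*cos(7)
= 4.7 + 1.7866
= 6.4866


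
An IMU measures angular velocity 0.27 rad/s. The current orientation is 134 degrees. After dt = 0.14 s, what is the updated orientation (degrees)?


delta_theta = w * dt = 0.27 * 0.14 = 0.0378 rad
= 2.1658 deg
theta_new = 134 + 2.1658 = 136.1658 deg


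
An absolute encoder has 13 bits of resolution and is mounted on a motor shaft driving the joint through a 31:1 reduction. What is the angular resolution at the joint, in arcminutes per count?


counts = 2^13 = 8192
effective counts at joint = 8192 * 31 = 253952
resolution = 360*60 / 253952
= 0.0851 arcmin/count


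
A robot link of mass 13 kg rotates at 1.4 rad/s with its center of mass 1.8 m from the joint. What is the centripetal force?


F = m * omega^2 * r
= 13 * 1.4^2 * 1.8
= 13 * 1.96 * 1.8
= 45.864 N


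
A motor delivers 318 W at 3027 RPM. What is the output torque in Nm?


omega = 3027 * 2*pi/60 = 316.9867 rad/s
tau = P / omega = 318 / 316.9867
= 1.0032 Nm


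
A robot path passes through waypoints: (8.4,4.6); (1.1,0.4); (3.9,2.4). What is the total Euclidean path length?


Segment lengths:
  seg1 = sqrt((-7.3)^2 + (-4.2)^2) = 8.422
  seg2 = sqrt((2.8)^2 + (2.0)^2) = 3.4409
Total = 11.8629


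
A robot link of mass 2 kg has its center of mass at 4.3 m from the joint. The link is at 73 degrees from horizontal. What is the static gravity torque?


tau = m*g*L*cos(angle)
= 2 * 9.81 * 4.3 * cos(73 deg)
= 2 * 9.81 * 4.3 * 0.2924
= 24.6662 Nm


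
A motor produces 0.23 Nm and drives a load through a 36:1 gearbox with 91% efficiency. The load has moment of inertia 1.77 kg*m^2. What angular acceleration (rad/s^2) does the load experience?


tau_out = tau_motor * N * eta
= 0.23 * 36 * 0.91 = 7.5348 Nm
alpha = tau_out / I = 7.5348 / 1.77
= 4.2569 rad/s^2


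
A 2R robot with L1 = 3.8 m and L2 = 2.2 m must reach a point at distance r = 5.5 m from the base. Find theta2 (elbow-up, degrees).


cos(theta2) = (r^2 - L1^2 - L2^2) / (2*L1*L2)
cos(theta2) = (30.25 - 14.44 - 4.84) / 16.72
cos(theta2) = 0.6561
theta2 = 48.9969 degrees


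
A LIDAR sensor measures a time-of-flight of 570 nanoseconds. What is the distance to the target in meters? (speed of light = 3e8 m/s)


tof = 570 ns = 5.7e-07 s
dist = c * tof / 2
= 3e8 * 5.7e-07 / 2
= 85.5 m


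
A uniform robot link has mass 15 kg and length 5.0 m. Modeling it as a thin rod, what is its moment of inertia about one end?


I = (1/3) * m * L^2
= (1/3) * 15 * 5.0^2
= 0.333333 * 15 * 25.0
= 125.0 kg*m^2


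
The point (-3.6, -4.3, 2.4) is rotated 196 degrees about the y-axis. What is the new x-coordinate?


Rotation about y-axis: x' = x*cos(theta) + z*sin(theta)
= -3.6 * -0.9613 + 2.4 * -0.2756
= 2.799


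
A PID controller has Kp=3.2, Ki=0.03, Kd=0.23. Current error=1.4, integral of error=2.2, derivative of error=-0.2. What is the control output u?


u = Kp*e + Ki*int(e) + Kd*de/dt
= 3.2*1.4 + 0.03*2.2 + 0.23*(-0.2)
= 4.48 + 0.066 + -0.046
= 4.5


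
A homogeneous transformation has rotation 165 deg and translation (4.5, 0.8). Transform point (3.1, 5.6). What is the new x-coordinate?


x' = cos(theta)*px - sin(theta)*py + tx
= -0.9659*3.1 - 0.2588*5.6 + 4.5
= 0.0562


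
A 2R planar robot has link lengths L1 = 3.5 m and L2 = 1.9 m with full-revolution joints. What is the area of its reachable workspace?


r_max = L1 + L2 = 5.4 m
r_min = |L1 - L2| = 1.6 m
Area = pi*(r_max^2 - r_min^2)
= pi*(29.16 - 2.56)
= pi * 26.6
= 83.5664 m^2


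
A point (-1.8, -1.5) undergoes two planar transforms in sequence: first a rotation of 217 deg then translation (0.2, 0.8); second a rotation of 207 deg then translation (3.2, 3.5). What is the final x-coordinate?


After transform 1:
x1 = cos(217)*-1.8 - sin(217)*-1.5 + 0.2 = 0.7348
y1 = sin(217)*-1.8 + cos(217)*-1.5 + 0.8 = 3.0812
After transform 2:
x2 = cos(207)*0.7348 - sin(207)*3.0812 + 3.2
= 3.9441


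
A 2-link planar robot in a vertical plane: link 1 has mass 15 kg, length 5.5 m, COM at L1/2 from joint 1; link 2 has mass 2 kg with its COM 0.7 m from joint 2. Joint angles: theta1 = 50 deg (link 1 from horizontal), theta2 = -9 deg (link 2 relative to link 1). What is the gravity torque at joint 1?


Horizontal distance from joint 1 to link-1 COM:
  x_c1 = (L1/2)*cos(t1) = 2.75 * 0.6428 = 1.7677 m
Horizontal distance from joint 1 to link-2 COM:
  x_c2 = L1*cos(t1) + Lc2*cos(t1+t2)
       = 5.5*0.6428 + 0.7*0.7547 = 4.0636 m
tau1 = m1*g*x_c1 + m2*g*x_c2
     = 15*9.81*1.7677 + 2*9.81*4.0636
     = 260.112 + 79.7284
     = 339.8404 Nm


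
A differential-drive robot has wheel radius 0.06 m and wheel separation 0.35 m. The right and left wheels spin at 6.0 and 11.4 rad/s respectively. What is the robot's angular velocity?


vR = r*wR = 0.06*6.0 = 0.36 m/s
vL = r*wL = 0.06*11.4 = 0.684 m/s
v = (vR+vL)/2 = 0.522 m/s
omega = (vR-vL)/L = -0.9257 rad/s
angular velocity = -0.9257 rad/s


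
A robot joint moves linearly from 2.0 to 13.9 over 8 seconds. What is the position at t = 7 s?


s = t/T = 7/8 = 0.875
p(t) = p0 + (pf-p0)*s
= 2.0 + (13.9 - 2.0) * 0.875
= 12.4125


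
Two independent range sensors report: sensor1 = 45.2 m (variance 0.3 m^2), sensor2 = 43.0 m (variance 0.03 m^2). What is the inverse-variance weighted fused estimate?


w1 = (1/var1) / (1/var1 + 1/var2)
   = 3.3333 / (3.3333 + 33.3333) = 0.0909
w2 = 1 - w1 = 0.9091
fused = w1*s1 + w2*s2 = 4.1091 + 39.0909
= 43.2 m


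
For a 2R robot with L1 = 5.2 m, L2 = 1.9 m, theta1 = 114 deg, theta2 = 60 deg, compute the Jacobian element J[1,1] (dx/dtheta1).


J[1,1] = -L1*sin(t1) - L2*sin(t1+t2)
= -5.2*sin(114) - 1.9*sin(174)
= -4.949


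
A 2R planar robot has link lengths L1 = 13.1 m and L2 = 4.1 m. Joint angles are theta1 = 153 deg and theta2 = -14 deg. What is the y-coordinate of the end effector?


Convert angles to radians: theta1 = 2.6704, theta2 = -0.2443
y = L1*sin(theta1) + L2*sin(theta1+theta2)
y = 5.9473 + 2.6898
y = 8.6371


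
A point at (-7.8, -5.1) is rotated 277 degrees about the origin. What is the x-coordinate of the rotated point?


x' = x*cos(theta) - y*sin(theta)
cos(277 deg) = 0.1219, sin(277 deg) = -0.9925
x' = -7.8 * 0.1219 - -5.1 * -0.9925
= -0.9506 - 5.062
= -6.0126


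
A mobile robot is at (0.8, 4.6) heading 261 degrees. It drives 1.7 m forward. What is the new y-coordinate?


y_new = y0 + d*sin(theta)
= 4.6 + 1.7*sin(261)
= 4.6 + -1.6791
= 2.9209


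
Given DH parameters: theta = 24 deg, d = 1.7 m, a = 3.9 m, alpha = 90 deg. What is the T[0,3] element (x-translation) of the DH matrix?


T[0,3] = a * cos(theta)
= 3.9 * cos(24 deg)
= 3.9 * 0.9135
= 3.5628


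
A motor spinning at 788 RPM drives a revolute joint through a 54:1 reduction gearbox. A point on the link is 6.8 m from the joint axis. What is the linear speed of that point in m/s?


omega_motor = 788 * 2*pi/60 = 82.5192 rad/s
omega_joint = omega_motor / 54 = 1.5281 rad/s
v = omega_joint * r = 1.5281 * 6.8
= 10.3913 m/s


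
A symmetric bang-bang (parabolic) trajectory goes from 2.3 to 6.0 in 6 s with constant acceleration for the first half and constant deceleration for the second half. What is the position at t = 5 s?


Symmetric rest-to-rest: each phase covers (pf-p0)/2 in time T/2. 0.5*a*(T/2)^2 = (pf-p0)/2 => a = 4*(pf-p0)/T^2
a = 4*(6.0-2.3)/6^2 = 0.4111
t = 5 is in the deceleration phase (t > T/2).
p = pf - 0.5*a*(T-t)^2 = 6.0 - 0.5*0.4111*1^2
= 5.7944


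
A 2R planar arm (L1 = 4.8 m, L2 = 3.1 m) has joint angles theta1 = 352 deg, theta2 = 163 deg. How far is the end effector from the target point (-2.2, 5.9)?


End effector via forward kinematics:
x = L1*cos(t1) + L2*cos(t1+t2) = 1.9437
y = L1*sin(t1) + L2*sin(t1+t2) = 0.6421
Distance to target:
d = sqrt((-2.2 - 1.9437)^2 + (5.9 - 0.6421)^2)
= sqrt(17.1705 + 27.6457)
= 6.6945 m


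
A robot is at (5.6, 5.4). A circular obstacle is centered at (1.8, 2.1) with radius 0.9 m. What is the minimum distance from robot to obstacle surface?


center_dist = sqrt((5.6-1.8)^2 + (5.4-2.1)^2)
= sqrt(14.44 + 10.89)
= 5.0329
min_dist = center_dist - radius = 5.0329 - 0.9 = 4.1329 m


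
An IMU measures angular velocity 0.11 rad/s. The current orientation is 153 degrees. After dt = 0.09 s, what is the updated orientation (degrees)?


delta_theta = w * dt = 0.11 * 0.09 = 0.0099 rad
= 0.5672 deg
theta_new = 153 + 0.5672 = 153.5672 deg


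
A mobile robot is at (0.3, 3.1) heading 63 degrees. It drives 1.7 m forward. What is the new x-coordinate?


x_new = x0 + d*cos(theta)
= 0.3 + 1.7*cos(63)
= 0.3 + 0.7718
= 1.0718


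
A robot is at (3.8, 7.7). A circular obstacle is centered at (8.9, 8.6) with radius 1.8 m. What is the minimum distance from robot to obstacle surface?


center_dist = sqrt((3.8-8.9)^2 + (7.7-8.6)^2)
= sqrt(26.01 + 0.81)
= 5.1788
min_dist = center_dist - radius = 5.1788 - 1.8 = 3.3788 m


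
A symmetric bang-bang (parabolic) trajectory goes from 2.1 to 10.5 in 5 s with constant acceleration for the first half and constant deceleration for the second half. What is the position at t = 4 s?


Symmetric rest-to-rest: each phase covers (pf-p0)/2 in time T/2. 0.5*a*(T/2)^2 = (pf-p0)/2 => a = 4*(pf-p0)/T^2
a = 4*(10.5-2.1)/5^2 = 1.344
t = 4 is in the deceleration phase (t > T/2).
p = pf - 0.5*a*(T-t)^2 = 10.5 - 0.5*1.344*1^2
= 9.828


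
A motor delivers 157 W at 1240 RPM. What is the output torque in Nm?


omega = 1240 * 2*pi/60 = 129.8525 rad/s
tau = P / omega = 157 / 129.8525
= 1.2091 Nm


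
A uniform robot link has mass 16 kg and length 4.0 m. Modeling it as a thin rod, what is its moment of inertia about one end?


I = (1/3) * m * L^2
= (1/3) * 16 * 4.0^2
= 0.333333 * 16 * 16.0
= 85.3333 kg*m^2


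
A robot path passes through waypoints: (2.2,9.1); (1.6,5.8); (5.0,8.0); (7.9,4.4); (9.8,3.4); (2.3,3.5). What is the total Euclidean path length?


Segment lengths:
  seg1 = sqrt((-0.6)^2 + (-3.3)^2) = 3.3541
  seg2 = sqrt((3.4)^2 + (2.2)^2) = 4.0497
  seg3 = sqrt((2.9)^2 + (-3.6)^2) = 4.6228
  seg4 = sqrt((1.9)^2 + (-1.0)^2) = 2.1471
  seg5 = sqrt((-7.5)^2 + (0.1)^2) = 7.5007
Total = 21.6743


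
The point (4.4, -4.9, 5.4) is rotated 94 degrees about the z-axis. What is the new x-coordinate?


Rotation about z-axis: x' = x*cos(theta) - y*sin(theta)
= 4.4 * -0.0698 - -4.9 * 0.9976
= 4.5811


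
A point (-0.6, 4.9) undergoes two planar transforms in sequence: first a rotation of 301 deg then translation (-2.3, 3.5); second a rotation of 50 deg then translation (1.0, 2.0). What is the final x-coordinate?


After transform 1:
x1 = cos(301)*-0.6 - sin(301)*4.9 + -2.3 = 1.5911
y1 = sin(301)*-0.6 + cos(301)*4.9 + 3.5 = 6.538
After transform 2:
x2 = cos(50)*1.5911 - sin(50)*6.538 + 1.0
= -2.9857


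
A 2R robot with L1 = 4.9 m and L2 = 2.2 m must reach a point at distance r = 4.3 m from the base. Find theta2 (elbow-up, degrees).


cos(theta2) = (r^2 - L1^2 - L2^2) / (2*L1*L2)
cos(theta2) = (18.49 - 24.01 - 4.84) / 21.56
cos(theta2) = -0.480519
theta2 = 118.7193 degrees


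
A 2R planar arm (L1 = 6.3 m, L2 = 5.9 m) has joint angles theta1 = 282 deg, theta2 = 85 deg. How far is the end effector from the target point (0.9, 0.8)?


End effector via forward kinematics:
x = L1*cos(t1) + L2*cos(t1+t2) = 7.1659
y = L1*sin(t1) + L2*sin(t1+t2) = -5.4433
Distance to target:
d = sqrt((0.9 - 7.1659)^2 + (0.8 - -5.4433)^2)
= sqrt(39.2611 + 38.9788)
= 8.8453 m


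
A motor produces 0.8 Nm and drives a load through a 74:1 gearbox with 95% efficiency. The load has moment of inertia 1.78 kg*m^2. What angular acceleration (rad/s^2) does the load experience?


tau_out = tau_motor * N * eta
= 0.8 * 74 * 0.95 = 56.24 Nm
alpha = tau_out / I = 56.24 / 1.78
= 31.5955 rad/s^2


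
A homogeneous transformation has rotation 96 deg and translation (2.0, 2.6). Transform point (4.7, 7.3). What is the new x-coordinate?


x' = cos(theta)*px - sin(theta)*py + tx
= -0.1045*4.7 - 0.9945*7.3 + 2.0
= -5.7513


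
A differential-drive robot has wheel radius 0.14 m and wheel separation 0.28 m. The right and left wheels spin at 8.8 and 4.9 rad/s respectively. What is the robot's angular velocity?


vR = r*wR = 0.14*8.8 = 1.232 m/s
vL = r*wL = 0.14*4.9 = 0.686 m/s
v = (vR+vL)/2 = 0.959 m/s
omega = (vR-vL)/L = 1.95 rad/s
angular velocity = 1.95 rad/s


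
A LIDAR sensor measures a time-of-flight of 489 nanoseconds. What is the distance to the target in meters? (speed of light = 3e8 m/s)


tof = 489 ns = 4.89e-07 s
dist = c * tof / 2
= 3e8 * 4.89e-07 / 2
= 73.35 m


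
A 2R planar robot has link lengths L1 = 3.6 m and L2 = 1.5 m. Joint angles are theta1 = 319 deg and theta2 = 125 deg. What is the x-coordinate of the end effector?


Convert angles to radians: theta1 = 5.5676, theta2 = 2.1817
x = L1*cos(theta1) + L2*cos(theta1+theta2)
x = 2.717 + 0.1568
x = 2.8737


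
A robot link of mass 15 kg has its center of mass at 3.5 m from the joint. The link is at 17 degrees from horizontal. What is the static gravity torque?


tau = m*g*L*cos(angle)
= 15 * 9.81 * 3.5 * cos(17 deg)
= 15 * 9.81 * 3.5 * 0.9563
= 492.5209 Nm


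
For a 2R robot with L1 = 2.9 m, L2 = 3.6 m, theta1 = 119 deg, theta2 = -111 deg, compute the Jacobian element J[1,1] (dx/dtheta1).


J[1,1] = -L1*sin(t1) - L2*sin(t1+t2)
= -2.9*sin(119) - 3.6*sin(8)
= -3.0374


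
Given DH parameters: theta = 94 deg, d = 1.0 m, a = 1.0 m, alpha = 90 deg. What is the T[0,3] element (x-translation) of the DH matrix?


T[0,3] = a * cos(theta)
= 1.0 * cos(94 deg)
= 1.0 * -0.0698
= -0.0698


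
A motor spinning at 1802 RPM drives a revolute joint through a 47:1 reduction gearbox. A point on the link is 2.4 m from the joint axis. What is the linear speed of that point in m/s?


omega_motor = 1802 * 2*pi/60 = 188.705 rad/s
omega_joint = omega_motor / 47 = 4.015 rad/s
v = omega_joint * r = 4.015 * 2.4
= 9.636 m/s


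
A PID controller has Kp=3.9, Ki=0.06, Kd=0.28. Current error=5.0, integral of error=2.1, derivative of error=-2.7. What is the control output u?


u = Kp*e + Ki*int(e) + Kd*de/dt
= 3.9*5.0 + 0.06*2.1 + 0.28*(-2.7)
= 19.5 + 0.126 + -0.756
= 18.87


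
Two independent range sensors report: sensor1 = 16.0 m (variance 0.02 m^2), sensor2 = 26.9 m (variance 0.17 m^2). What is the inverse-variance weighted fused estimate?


w1 = (1/var1) / (1/var1 + 1/var2)
   = 50.0 / (50.0 + 5.8824) = 0.8947
w2 = 1 - w1 = 0.1053
fused = w1*s1 + w2*s2 = 14.3158 + 2.8316
= 17.1474 m


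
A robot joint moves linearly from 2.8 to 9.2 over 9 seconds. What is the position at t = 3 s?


s = t/T = 3/9 = 0.3333
p(t) = p0 + (pf-p0)*s
= 2.8 + (9.2 - 2.8) * 0.3333
= 4.9333
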